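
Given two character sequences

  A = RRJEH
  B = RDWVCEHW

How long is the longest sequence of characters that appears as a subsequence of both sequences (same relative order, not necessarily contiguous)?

3

Taking R at A[1]=B[1], then E at A[4]=B[6], then H at A[5]=B[7] gives a common subsequence of length 3, and the DP table's final entry dp[5][8] is also 3, so no common subsequence is longer.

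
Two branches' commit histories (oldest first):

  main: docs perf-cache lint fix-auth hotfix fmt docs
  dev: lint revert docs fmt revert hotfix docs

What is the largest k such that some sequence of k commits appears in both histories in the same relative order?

3

Pick docs at main[1]=dev[3], hotfix at main[5]=dev[6], docs at main[7]=dev[7]; all 3 commits appear in both, in order. dp[7][7] = 3 confirms this is the maximum.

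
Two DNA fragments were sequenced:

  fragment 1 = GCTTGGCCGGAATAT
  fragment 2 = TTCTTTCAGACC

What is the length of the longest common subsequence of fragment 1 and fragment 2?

One common subsequence of length 6: C (fragment 1 #2, fragment 2 #3); then T (fragment 1 #3, fragment 2 #5); then T (fragment 1 #4, fragment 2 #6); then G (fragment 1 #5, fragment 2 #9); then C (fragment 1 #7, fragment 2 #11); then C (fragment 1 #8, fragment 2 #12), and the DP table's final entry dp[15][12] is also 6, so no common subsequence is longer.

6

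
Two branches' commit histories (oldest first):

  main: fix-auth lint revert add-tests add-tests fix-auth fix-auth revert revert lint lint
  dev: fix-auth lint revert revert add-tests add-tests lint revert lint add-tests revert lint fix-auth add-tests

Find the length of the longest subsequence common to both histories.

8

Pick fix-auth [1,1], lint [2,2], revert [3,4], add-tests [4,5], add-tests [5,6], revert [8,8], revert [9,11], lint [10,12]; all 8 commits appear in both, in order, and the DP table's final entry dp[11][14] is also 8, so no common subsequence is longer.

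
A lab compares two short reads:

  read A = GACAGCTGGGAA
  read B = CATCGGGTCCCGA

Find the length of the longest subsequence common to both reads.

7

Pick A [2,2], C [3,4], G [5,5], G [8,6], G [9,7], G [10,12], A [12,13]; all 7 bases appear in both, in order. The LCS DP gives dp[12][13] = 7, so this is optimal.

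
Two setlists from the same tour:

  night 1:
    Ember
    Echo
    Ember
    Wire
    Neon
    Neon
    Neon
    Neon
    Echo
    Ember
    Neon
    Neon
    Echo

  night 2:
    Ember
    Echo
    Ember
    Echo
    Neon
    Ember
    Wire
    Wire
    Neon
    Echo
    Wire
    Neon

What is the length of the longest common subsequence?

7

One common subsequence of length 7: Ember (night 1 #1, night 2 #3), Echo (night 1 #2, night 2 #4), Ember (night 1 #3, night 2 #6), Wire (night 1 #4, night 2 #8), Neon (night 1 #8, night 2 #9), Echo (night 1 #9, night 2 #10), Neon (night 1 #12, night 2 #12). The LCS DP gives dp[13][12] = 7, so this is optimal.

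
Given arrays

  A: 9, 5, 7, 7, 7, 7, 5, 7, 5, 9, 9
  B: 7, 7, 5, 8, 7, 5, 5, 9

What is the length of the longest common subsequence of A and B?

6

Pick 7 at A[3]=B[1], 7 at A[4]=B[2], 7 at A[6]=B[5], 5 at A[7]=B[6], 5 at A[9]=B[7], 9 at A[11]=B[8]; all 6 values appear in both, in order. dp[11][8] = 6 confirms this is the maximum.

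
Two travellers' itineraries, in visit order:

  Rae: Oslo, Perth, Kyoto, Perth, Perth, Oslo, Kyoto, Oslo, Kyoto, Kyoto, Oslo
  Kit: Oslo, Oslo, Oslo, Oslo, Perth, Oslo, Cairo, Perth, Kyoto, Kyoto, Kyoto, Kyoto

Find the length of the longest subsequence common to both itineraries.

Match Oslo (Rae #1, Kit #6), Perth (Rae #2, Kit #8), Kyoto (Rae #3, Kit #9), Kyoto (Rae #7, Kit #10), Kyoto (Rae #9, Kit #11), Kyoto (Rae #10, Kit #12) — 6 stops in the same relative order in both, and the DP table's final entry dp[11][12] is also 6, so no common subsequence is longer.

6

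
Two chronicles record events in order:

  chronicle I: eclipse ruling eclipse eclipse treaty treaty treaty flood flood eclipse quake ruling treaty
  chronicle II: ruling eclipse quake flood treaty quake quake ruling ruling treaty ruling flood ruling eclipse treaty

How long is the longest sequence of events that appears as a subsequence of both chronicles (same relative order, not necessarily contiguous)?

7

One common subsequence of length 7: ruling (chronicle I #2, chronicle II #1), eclipse (chronicle I #3, chronicle II #2), treaty (chronicle I #5, chronicle II #5), treaty (chronicle I #6, chronicle II #10), flood (chronicle I #8, chronicle II #12), eclipse (chronicle I #10, chronicle II #14), treaty (chronicle I #13, chronicle II #15). dp[13][15] = 7 confirms this is the maximum.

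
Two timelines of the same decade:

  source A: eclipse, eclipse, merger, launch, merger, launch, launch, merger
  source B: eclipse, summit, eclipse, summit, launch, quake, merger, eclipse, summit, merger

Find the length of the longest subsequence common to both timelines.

Taking eclipse [1,1] → eclipse [2,3] → launch [4,5] → merger [5,7] → merger [8,10] gives a common subsequence of length 5. dp[8][10] = 5 confirms this is the maximum.

5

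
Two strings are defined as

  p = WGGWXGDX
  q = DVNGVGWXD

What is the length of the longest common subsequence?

Match G (p #2, q #4) → G (p #3, q #6) → W (p #4, q #7) → X (p #5, q #8) → D (p #7, q #9) — 5 characters in the same relative order in both, and the DP table's final entry dp[8][9] is also 5, so no common subsequence is longer.

5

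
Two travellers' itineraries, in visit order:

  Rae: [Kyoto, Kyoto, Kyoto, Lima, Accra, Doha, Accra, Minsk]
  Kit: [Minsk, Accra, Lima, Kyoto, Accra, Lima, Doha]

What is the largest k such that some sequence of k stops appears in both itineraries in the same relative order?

3

Taking Kyoto (Rae #1, Kit #4); then Lima (Rae #4, Kit #6); then Doha (Rae #6, Kit #7) gives a common subsequence of length 3. dp[8][7] = 3 confirms this is the maximum.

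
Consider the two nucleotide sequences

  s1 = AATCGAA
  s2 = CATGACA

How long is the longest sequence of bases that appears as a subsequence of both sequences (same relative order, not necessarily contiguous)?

5

Let dp[i][j] be the LCS length of the first i bases of s1 and the first j bases of s2. dp[i][j] = dp[i-1][j-1]+1 when the i-th and j-th bases match, else max(dp[i-1][j], dp[i][j-1]).
    ·  C  A  T  G  A  C  A
 ·  0  0  0  0  0  0  0  0
 A  0  0  1  1  1  1  1  1
 A  0  0  1  1  1  2  2  2
 T  0  0  1  2  2  2  2  2
 C  0  1  1  2  2  2  3  3
 G  0  1  1  2  3  3  3  3
 A  0  1  2  2  3  4  4  4
 A  0  1  2  2  3  4  4  5
dp[7][7] = 5. One LCS (by backtracking along matches): ATGAA.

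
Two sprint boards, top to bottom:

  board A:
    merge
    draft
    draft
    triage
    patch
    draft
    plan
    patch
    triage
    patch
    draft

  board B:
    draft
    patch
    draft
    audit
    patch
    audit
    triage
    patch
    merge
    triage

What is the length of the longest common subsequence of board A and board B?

6

One common subsequence of length 6: draft (board A #3, board B #1), patch (board A #5, board B #2), draft (board A #6, board B #3), patch (board A #8, board B #5), triage (board A #9, board B #7), patch (board A #10, board B #8). dp[11][10] = 6 confirms this is the maximum.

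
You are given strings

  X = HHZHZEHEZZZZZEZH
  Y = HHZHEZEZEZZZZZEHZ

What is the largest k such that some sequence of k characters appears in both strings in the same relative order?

One common subsequence of length 14: H at X[1]=Y[1]; then H at X[2]=Y[2]; then Z at X[3]=Y[3]; then H at X[4]=Y[4]; then Z at X[5]=Y[6]; then E at X[6]=Y[7]; then E at X[8]=Y[9]; then Z at X[9]=Y[10]; then Z at X[10]=Y[11]; then Z at X[11]=Y[12]; then Z at X[12]=Y[13]; then Z at X[13]=Y[14]; then E at X[14]=Y[15]; then Z at X[15]=Y[17], and the DP table's final entry dp[16][17] is also 14, so no common subsequence is longer.

14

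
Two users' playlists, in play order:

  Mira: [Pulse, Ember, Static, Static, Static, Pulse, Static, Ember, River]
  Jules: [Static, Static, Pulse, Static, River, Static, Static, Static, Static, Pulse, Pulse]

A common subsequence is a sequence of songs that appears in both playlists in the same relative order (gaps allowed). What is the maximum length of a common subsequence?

5

One common subsequence of length 5: Pulse at Mira[1]=Jules[3] → Static at Mira[3]=Jules[7] → Static at Mira[4]=Jules[8] → Static at Mira[5]=Jules[9] → Pulse at Mira[6]=Jules[11], and the DP table's final entry dp[9][11] is also 5, so no common subsequence is longer.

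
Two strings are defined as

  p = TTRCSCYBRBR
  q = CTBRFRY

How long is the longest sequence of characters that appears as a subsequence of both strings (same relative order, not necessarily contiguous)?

Let dp[i][j] be the LCS length of the first i characters of p and the first j characters of q. dp[i][j] = dp[i-1][j-1]+1 when the i-th and j-th characters match, else max(dp[i-1][j], dp[i][j-1]).
    ·  C  T  B  R  F  R  Y
 ·  0  0  0  0  0  0  0  0
 T  0  0  1  1  1  1  1  1
 T  0  0  1  1  1  1  1  1
 R  0  0  1  1  2  2  2  2
 C  0  1  1  1  2  2  2  2
 S  0  1  1  1  2  2  2  2
 C  0  1  1  1  2  2  2  2
 Y  0  1  1  1  2  2  2  3
 B  0  1  1  2  2  2  2  3
 R  0  1  1  2  3  3  3  3
 B  0  1  1  2  3  3  3  3
 R  0  1  1  2  3  3  4  4
dp[11][7] = 4. One LCS (by backtracking along matches): TBRR.

4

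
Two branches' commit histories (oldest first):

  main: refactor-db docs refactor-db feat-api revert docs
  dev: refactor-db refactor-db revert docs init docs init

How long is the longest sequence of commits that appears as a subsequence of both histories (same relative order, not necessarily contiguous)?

4

Match refactor-db (main #1, dev #1), then refactor-db (main #3, dev #2), then revert (main #5, dev #3), then docs (main #6, dev #6) — 4 commits in the same relative order in both. Since dp[6][7] = 4, nothing longer is possible.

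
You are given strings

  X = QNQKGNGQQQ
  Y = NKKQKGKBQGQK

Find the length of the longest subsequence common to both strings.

6

Taking N [2,1] → Q [3,4] → K [4,5] → G [5,6] → G [7,10] → Q [8,11] gives a common subsequence of length 6. Since dp[10][12] = 6, nothing longer is possible.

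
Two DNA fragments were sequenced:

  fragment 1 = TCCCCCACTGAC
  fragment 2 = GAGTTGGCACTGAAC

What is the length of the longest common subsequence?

Taking T (fragment 1 #1, fragment 2 #5), then C (fragment 1 #6, fragment 2 #8), then A (fragment 1 #7, fragment 2 #9), then C (fragment 1 #8, fragment 2 #10), then T (fragment 1 #9, fragment 2 #11), then G (fragment 1 #10, fragment 2 #12), then A (fragment 1 #11, fragment 2 #14), then C (fragment 1 #12, fragment 2 #15) gives a common subsequence of length 8. Since dp[12][15] = 8, nothing longer is possible.

8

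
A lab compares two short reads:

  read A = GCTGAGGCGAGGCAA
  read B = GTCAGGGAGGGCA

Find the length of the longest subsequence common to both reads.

11

Pick G (read A #1, read B #1) → C (read A #2, read B #3) → A (read A #5, read B #4) → G (read A #6, read B #5) → G (read A #7, read B #6) → G (read A #9, read B #7) → A (read A #10, read B #8) → G (read A #11, read B #10) → G (read A #12, read B #11) → C (read A #13, read B #12) → A (read A #15, read B #13); all 11 bases appear in both, in order. Since dp[15][13] = 11, nothing longer is possible.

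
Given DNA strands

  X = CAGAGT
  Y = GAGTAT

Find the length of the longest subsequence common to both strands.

Let dp[i][j] be the LCS length of the first i bases of X and the first j bases of Y. dp[i][j] = dp[i-1][j-1]+1 when the i-th and j-th bases match, else max(dp[i-1][j], dp[i][j-1]).
    ·  G  A  G  T  A  T
 ·  0  0  0  0  0  0  0
 C  0  0  0  0  0  0  0
 A  0  0  1  1  1  1  1
 G  0  1  1  2  2  2  2
 A  0  1  2  2  2  3  3
 G  0  1  2  3  3  3  3
 T  0  1  2  3  4  4  4
dp[6][6] = 4. One LCS (by backtracking along matches): AGAT.

4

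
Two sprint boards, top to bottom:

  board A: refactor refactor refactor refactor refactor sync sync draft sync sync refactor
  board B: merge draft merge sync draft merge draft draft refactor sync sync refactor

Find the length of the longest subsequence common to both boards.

5

Pick sync at board A[6]=board B[4], then draft at board A[8]=board B[8], then sync at board A[9]=board B[10], then sync at board A[10]=board B[11], then refactor at board A[11]=board B[12]; all 5 tasks appear in both, in order, and the DP table's final entry dp[11][12] is also 5, so no common subsequence is longer.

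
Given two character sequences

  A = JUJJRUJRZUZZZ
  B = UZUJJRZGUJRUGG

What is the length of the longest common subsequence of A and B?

8

Match U [2,3], J [3,4], J [4,5], R [5,6], U [6,9], J [7,10], R [8,11], U [10,12] — 8 characters in the same relative order in both, and the DP table's final entry dp[13][14] is also 8, so no common subsequence is longer.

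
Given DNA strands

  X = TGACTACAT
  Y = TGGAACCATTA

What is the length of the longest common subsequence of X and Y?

7

Taking T [1,1] → G [2,3] → A [3,5] → C [4,6] → C [7,7] → A [8,8] → T [9,10] gives a common subsequence of length 7. The LCS DP gives dp[9][11] = 7, so this is optimal.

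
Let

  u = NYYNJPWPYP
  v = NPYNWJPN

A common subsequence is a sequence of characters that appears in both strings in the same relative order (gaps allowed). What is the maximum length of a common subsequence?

5

Pick N at u[1]=v[1] → Y at u[3]=v[3] → N at u[4]=v[4] → J at u[5]=v[6] → P at u[6]=v[7]; all 5 characters appear in both, in order. Since dp[10][8] = 5, nothing longer is possible.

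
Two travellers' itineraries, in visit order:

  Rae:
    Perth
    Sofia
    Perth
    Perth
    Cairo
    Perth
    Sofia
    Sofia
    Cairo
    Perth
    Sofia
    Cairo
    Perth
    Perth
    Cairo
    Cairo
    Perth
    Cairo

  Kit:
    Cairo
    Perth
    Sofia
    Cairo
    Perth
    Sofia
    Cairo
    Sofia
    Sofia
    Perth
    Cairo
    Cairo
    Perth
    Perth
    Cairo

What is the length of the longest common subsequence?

12

One common subsequence of length 12: Perth at Rae[1]=Kit[2]; then Sofia at Rae[2]=Kit[3]; then Cairo at Rae[5]=Kit[4]; then Perth at Rae[6]=Kit[5]; then Sofia at Rae[7]=Kit[6]; then Sofia at Rae[8]=Kit[8]; then Sofia at Rae[11]=Kit[9]; then Perth at Rae[14]=Kit[10]; then Cairo at Rae[15]=Kit[11]; then Cairo at Rae[16]=Kit[12]; then Perth at Rae[17]=Kit[14]; then Cairo at Rae[18]=Kit[15]. dp[18][15] = 12 confirms this is the maximum.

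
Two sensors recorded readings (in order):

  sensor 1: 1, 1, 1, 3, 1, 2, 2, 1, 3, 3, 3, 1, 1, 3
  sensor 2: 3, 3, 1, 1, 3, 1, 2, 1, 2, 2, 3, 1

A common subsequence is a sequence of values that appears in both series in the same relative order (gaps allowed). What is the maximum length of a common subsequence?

8

One common subsequence of length 8: 1 (sensor 1 #1, sensor 2 #3), 1 (sensor 1 #2, sensor 2 #4), 1 (sensor 1 #3, sensor 2 #6), 1 (sensor 1 #5, sensor 2 #8), 2 (sensor 1 #6, sensor 2 #9), 2 (sensor 1 #7, sensor 2 #10), 3 (sensor 1 #11, sensor 2 #11), 1 (sensor 1 #13, sensor 2 #12), and the DP table's final entry dp[14][12] is also 8, so no common subsequence is longer.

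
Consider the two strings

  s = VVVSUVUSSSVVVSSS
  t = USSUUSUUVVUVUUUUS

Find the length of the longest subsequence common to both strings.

Taking S [4,3] → U [5,4] → U [7,5] → S [8,6] → V [11,9] → V [12,10] → V [13,12] → S [16,17] gives a common subsequence of length 8, and the DP table's final entry dp[16][17] is also 8, so no common subsequence is longer.

8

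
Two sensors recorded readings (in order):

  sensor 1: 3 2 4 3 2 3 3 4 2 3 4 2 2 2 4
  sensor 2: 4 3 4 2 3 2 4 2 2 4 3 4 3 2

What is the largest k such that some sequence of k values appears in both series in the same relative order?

One common subsequence of length 9: 3 (sensor 1 #1, sensor 2 #2), then 2 (sensor 1 #2, sensor 2 #4), then 3 (sensor 1 #4, sensor 2 #5), then 2 (sensor 1 #5, sensor 2 #6), then 4 (sensor 1 #8, sensor 2 #7), then 2 (sensor 1 #9, sensor 2 #9), then 3 (sensor 1 #10, sensor 2 #11), then 4 (sensor 1 #11, sensor 2 #12), then 2 (sensor 1 #14, sensor 2 #14). The LCS DP gives dp[15][14] = 9, so this is optimal.

9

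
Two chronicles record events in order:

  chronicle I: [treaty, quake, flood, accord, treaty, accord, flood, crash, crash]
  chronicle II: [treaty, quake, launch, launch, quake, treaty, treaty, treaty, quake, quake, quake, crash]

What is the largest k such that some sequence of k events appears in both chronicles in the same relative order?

Pick treaty (chronicle I #1, chronicle II #1) → quake (chronicle I #2, chronicle II #5) → treaty (chronicle I #5, chronicle II #8) → crash (chronicle I #9, chronicle II #12); all 4 events appear in both, in order, and the DP table's final entry dp[9][12] is also 4, so no common subsequence is longer.

4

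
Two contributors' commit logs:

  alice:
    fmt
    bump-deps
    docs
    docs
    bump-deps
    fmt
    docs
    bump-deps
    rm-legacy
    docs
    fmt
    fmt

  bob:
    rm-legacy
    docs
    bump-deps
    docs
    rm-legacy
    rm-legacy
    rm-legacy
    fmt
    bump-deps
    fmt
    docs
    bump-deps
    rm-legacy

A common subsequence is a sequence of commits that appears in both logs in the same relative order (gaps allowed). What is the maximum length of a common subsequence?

7

Match bump-deps (alice #2, bob #3) → docs (alice #3, bob #4) → bump-deps (alice #5, bob #9) → fmt (alice #6, bob #10) → docs (alice #7, bob #11) → bump-deps (alice #8, bob #12) → rm-legacy (alice #9, bob #13) — 7 commits in the same relative order in both, and the DP table's final entry dp[12][13] is also 7, so no common subsequence is longer.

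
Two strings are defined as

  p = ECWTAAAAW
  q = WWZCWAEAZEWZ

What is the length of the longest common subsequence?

Pick C (p #2, q #4); then W (p #3, q #5); then A (p #5, q #6); then A (p #6, q #8); then W (p #9, q #11); all 5 characters appear in both, in order. The LCS DP gives dp[9][12] = 5, so this is optimal.

5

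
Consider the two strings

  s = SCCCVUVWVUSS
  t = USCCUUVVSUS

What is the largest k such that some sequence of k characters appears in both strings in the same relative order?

8

Match S [1,2] → C [2,3] → C [3,4] → U [6,6] → V [7,7] → V [9,8] → U [10,10] → S [12,11] — 8 characters in the same relative order in both. dp[12][11] = 8 confirms this is the maximum.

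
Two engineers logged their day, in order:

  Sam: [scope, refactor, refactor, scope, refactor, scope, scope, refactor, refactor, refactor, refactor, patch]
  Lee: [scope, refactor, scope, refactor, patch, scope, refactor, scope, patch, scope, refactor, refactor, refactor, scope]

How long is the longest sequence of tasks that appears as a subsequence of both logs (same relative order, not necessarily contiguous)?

Taking scope [1,1] → refactor [2,2] → refactor [3,4] → scope [4,6] → refactor [5,7] → scope [6,8] → scope [7,10] → refactor [8,11] → refactor [9,12] → refactor [10,13] gives a common subsequence of length 10. The LCS DP gives dp[12][14] = 10, so this is optimal.

10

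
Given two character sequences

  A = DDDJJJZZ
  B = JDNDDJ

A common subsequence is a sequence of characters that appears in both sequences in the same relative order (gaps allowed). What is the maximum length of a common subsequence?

Let dp[i][j] be the LCS length of the first i characters of A and the first j characters of B. dp[i][j] = dp[i-1][j-1]+1 when the i-th and j-th characters match, else max(dp[i-1][j], dp[i][j-1]).
    ·  J  D  N  D  D  J
 ·  0  0  0  0  0  0  0
 D  0  0  1  1  1  1  1
 D  0  0  1  1  2  2  2
 D  0  0  1  1  2  3  3
 J  0  1  1  1  2  3  4
 J  0  1  1  1  2  3  4
 J  0  1  1  1  2  3  4
 Z  0  1  1  1  2  3  4
 Z  0  1  1  1  2  3  4
dp[8][6] = 4. One LCS (by backtracking along matches): DDDJ.

4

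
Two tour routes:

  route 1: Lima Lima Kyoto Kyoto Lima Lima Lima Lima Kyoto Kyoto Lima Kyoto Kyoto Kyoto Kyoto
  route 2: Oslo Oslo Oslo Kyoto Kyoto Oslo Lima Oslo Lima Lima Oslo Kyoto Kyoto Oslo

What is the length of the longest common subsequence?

7

Taking Kyoto [3,4] → Kyoto [4,5] → Lima [5,7] → Lima [6,9] → Lima [7,10] → Kyoto [9,12] → Kyoto [10,13] gives a common subsequence of length 7. Since dp[15][14] = 7, nothing longer is possible.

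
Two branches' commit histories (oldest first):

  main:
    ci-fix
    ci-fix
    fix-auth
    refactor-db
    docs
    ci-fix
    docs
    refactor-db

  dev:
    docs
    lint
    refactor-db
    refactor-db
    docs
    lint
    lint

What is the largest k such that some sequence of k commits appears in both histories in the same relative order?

Match refactor-db (main #4, dev #4), then docs (main #5, dev #5) — 2 commits in the same relative order in both. The LCS DP gives dp[8][7] = 2, so this is optimal.

2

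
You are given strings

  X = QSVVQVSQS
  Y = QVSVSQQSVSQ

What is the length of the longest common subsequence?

Pick Q (X #1, Y #1), then S (X #2, Y #3), then V (X #3, Y #4), then Q (X #5, Y #7), then V (X #6, Y #9), then S (X #7, Y #10), then Q (X #8, Y #11); all 7 characters appear in both, in order. Since dp[9][11] = 7, nothing longer is possible.

7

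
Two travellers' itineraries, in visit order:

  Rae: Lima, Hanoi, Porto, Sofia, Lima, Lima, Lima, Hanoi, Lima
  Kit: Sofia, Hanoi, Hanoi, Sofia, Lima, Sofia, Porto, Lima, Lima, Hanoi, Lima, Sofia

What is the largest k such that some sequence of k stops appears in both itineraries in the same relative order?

Match Hanoi at Rae[2]=Kit[3], then Sofia at Rae[4]=Kit[4], then Lima at Rae[5]=Kit[5], then Lima at Rae[6]=Kit[8], then Lima at Rae[7]=Kit[9], then Hanoi at Rae[8]=Kit[10], then Lima at Rae[9]=Kit[11] — 7 stops in the same relative order in both. dp[9][12] = 7 confirms this is the maximum.

7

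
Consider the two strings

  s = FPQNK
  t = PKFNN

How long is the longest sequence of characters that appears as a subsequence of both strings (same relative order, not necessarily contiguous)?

Let dp[i][j] be the LCS length of the first i characters of s and the first j characters of t. dp[i][j] = dp[i-1][j-1]+1 when the i-th and j-th characters match, else max(dp[i-1][j], dp[i][j-1]).
    ·  P  K  F  N  N
 ·  0  0  0  0  0  0
 F  0  0  0  1  1  1
 P  0  1  1  1  1  1
 Q  0  1  1  1  1  1
 N  0  1  1  1  2  2
 K  0  1  2  2  2  2
dp[5][5] = 2. One LCS (by backtracking along matches): FN.

2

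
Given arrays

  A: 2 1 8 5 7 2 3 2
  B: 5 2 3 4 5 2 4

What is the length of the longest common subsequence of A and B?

Let dp[i][j] be the LCS length of the first i values of A and the first j values of B. dp[i][j] = dp[i-1][j-1]+1 when the i-th and j-th values match, else max(dp[i-1][j], dp[i][j-1]).
    ·  5  2  3  4  5  2  4
 ·  0  0  0  0  0  0  0  0
 2  0  0  1  1  1  1  1  1
 1  0  0  1  1  1  1  1  1
 8  0  0  1  1  1  1  1  1
 5  0  1  1  1  1  2  2  2
 7  0  1  1  1  1  2  2  2
 2  0  1  2  2  2  2  3  3
 3  0  1  2  3  3  3  3  3
 2  0  1  2  3  3  3  4  4
dp[8][7] = 4. One LCS (by backtracking along matches): 5, 2, 3, 2.

4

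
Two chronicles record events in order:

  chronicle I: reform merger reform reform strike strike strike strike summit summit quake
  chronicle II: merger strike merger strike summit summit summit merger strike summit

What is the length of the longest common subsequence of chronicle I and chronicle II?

5

Match merger at chronicle I[2]=chronicle II[1]; then strike at chronicle I[5]=chronicle II[2]; then strike at chronicle I[6]=chronicle II[4]; then strike at chronicle I[8]=chronicle II[9]; then summit at chronicle I[10]=chronicle II[10] — 5 events in the same relative order in both. Since dp[11][10] = 5, nothing longer is possible.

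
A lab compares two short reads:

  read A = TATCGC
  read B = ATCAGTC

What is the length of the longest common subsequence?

Let dp[i][j] be the LCS length of the first i bases of read A and the first j bases of read B. dp[i][j] = dp[i-1][j-1]+1 when the i-th and j-th bases match, else max(dp[i-1][j], dp[i][j-1]).
    ·  A  T  C  A  G  T  C
 ·  0  0  0  0  0  0  0  0
 T  0  0  1  1  1  1  1  1
 A  0  1  1  1  2  2  2  2
 T  0  1  2  2  2  2  3  3
 C  0  1  2  3  3  3  3  4
 G  0  1  2  3  3  4  4  4
 C  0  1  2  3  3  4  4  5
dp[6][7] = 5. One LCS (by backtracking along matches): ATCGC.

5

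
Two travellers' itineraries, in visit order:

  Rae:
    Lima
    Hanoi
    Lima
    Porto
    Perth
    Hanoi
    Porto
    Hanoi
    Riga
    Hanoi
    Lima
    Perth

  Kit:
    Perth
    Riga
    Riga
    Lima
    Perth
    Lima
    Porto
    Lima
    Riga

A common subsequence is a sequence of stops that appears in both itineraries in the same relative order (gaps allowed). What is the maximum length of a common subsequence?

4

One common subsequence of length 4: Lima at Rae[1]=Kit[4]; then Lima at Rae[3]=Kit[6]; then Porto at Rae[4]=Kit[7]; then Riga at Rae[9]=Kit[9]. The LCS DP gives dp[12][9] = 4, so this is optimal.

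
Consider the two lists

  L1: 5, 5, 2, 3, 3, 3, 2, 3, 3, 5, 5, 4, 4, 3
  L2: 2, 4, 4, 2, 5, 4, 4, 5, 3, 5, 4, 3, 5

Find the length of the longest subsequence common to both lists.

6

Match 5 [1,5], then 5 [2,8], then 3 [9,9], then 5 [11,10], then 4 [13,11], then 3 [14,12] — 6 values in the same relative order in both. The LCS DP gives dp[14][13] = 6, so this is optimal.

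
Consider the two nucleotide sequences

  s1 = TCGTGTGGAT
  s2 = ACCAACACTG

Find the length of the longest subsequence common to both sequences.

Let dp[i][j] be the LCS length of the first i bases of s1 and the first j bases of s2. dp[i][j] = dp[i-1][j-1]+1 when the i-th and j-th bases match, else max(dp[i-1][j], dp[i][j-1]).
    ·  A  C  C  A  A  C  A  C  T  G
 ·  0  0  0  0  0  0  0  0  0  0  0
 T  0  0  0  0  0  0  0  0  0  1  1
 C  0  0  1  1  1  1  1  1  1  1  1
 G  0  0  1  1  1  1  1  1  1  1  2
 T  0  0  1  1  1  1  1  1  1  2  2
 G  0  0  1  1  1  1  1  1  1  2  3
 T  0  0  1  1  1  1  1  1  1  2  3
 G  0  0  1  1  1  1  1  1  1  2  3
 G  0  0  1  1  1  1  1  1  1  2  3
 A  0  1  1  1  2  2  2  2  2  2  3
 T  0  1  1  1  2  2  2  2  2  3  3
dp[10][10] = 3. One LCS (by backtracking along matches): CTG.

3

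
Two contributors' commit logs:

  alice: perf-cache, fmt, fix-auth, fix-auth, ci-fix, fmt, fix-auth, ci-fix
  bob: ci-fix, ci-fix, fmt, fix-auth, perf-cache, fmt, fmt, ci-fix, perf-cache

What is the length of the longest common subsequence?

4

One common subsequence of length 4: perf-cache at alice[1]=bob[5]; then fmt at alice[2]=bob[6]; then fmt at alice[6]=bob[7]; then ci-fix at alice[8]=bob[8]. Since dp[8][9] = 4, nothing longer is possible.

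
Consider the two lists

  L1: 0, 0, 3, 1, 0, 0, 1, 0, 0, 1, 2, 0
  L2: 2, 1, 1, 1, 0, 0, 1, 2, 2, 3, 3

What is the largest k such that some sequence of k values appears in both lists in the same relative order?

Taking 1 at L1[4]=L2[3], then 1 at L1[7]=L2[4], then 0 at L1[8]=L2[5], then 0 at L1[9]=L2[6], then 1 at L1[10]=L2[7], then 2 at L1[11]=L2[9] gives a common subsequence of length 6. dp[12][11] = 6 confirms this is the maximum.

6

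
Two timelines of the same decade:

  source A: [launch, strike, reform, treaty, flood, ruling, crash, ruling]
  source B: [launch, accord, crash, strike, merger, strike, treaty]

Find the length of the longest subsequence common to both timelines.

Match launch (source A #1, source B #1) → strike (source A #2, source B #6) → treaty (source A #4, source B #7) — 3 events in the same relative order in both. dp[8][7] = 3 confirms this is the maximum.

3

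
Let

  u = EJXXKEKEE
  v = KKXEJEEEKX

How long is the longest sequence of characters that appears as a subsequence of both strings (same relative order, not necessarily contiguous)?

Let dp[i][j] be the LCS length of the first i characters of u and the first j characters of v. dp[i][j] = dp[i-1][j-1]+1 when the i-th and j-th characters match, else max(dp[i-1][j], dp[i][j-1]).
    ·  K  K  X  E  J  E  E  E  K  X
 ·  0  0  0  0  0  0  0  0  0  0  0
 E  0  0  0  0  1  1  1  1  1  1  1
 J  0  0  0  0  1  2  2  2  2  2  2
 X  0  0  0  1  1  2  2  2  2  2  3
 X  0  0  0  1  1  2  2  2  2  2  3
 K  0  1  1  1  1  2  2  2  2  3  3
 E  0  1  1  1  2  2  3  3  3  3  3
 K  0  1  2  2  2  2  3  3  3  4  4
 E  0  1  2  2  3  3  3  4  4  4  4
 E  0  1  2  2  3  3  4  4  5  5  5
dp[9][10] = 5. One LCS (by backtracking along matches): EJEEE.

5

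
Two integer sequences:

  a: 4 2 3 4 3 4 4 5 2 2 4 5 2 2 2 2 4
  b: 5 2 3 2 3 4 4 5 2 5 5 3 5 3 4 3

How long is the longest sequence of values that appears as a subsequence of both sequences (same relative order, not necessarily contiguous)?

9

Pick 2 (a #2, b #2), 3 (a #3, b #3), 3 (a #5, b #5), 4 (a #6, b #6), 4 (a #7, b #7), 5 (a #8, b #8), 2 (a #9, b #9), 5 (a #12, b #13), 4 (a #17, b #15); all 9 values appear in both, in order. Since dp[17][16] = 9, nothing longer is possible.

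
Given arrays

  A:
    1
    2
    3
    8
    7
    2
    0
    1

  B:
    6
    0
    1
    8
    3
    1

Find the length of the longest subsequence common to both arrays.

Pick 1 (A #1, B #3); then 3 (A #3, B #5); then 1 (A #8, B #6); all 3 values appear in both, in order. dp[8][6] = 3 confirms this is the maximum.

3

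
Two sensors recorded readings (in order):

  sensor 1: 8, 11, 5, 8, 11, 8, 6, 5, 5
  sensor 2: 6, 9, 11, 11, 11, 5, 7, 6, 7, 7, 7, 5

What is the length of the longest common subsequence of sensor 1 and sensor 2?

4

Let dp[i][j] be the LCS length of the first i values of sensor 1 and the first j values of sensor 2. dp[i][j] = dp[i-1][j-1]+1 when the i-th and j-th values match, else max(dp[i-1][j], dp[i][j-1]).
    ·  6  9 11 11 11  5  7  6  7  7  7  5
 ·  0  0  0  0  0  0  0  0  0  0  0  0  0
 8  0  0  0  0  0  0  0  0  0  0  0  0  0
11  0  0  0  1  1  1  1  1  1  1  1  1  1
 5  0  0  0  1  1  1  2  2  2  2  2  2  2
 8  0  0  0  1  1  1  2  2  2  2  2  2  2
11  0  0  0  1  2  2  2  2  2  2  2  2  2
 8  0  0  0  1  2  2  2  2  2  2  2  2  2
 6  0  1  1  1  2  2  2  2  3  3  3  3  3
 5  0  1  1  1  2  2  3  3  3  3  3  3  4
 5  0  1  1  1  2  2  3  3  3  3  3  3  4
dp[9][12] = 4. One LCS (by backtracking along matches): 11, 5, 6, 5.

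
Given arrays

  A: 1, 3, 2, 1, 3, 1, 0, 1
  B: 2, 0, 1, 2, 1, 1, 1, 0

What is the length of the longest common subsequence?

5

One common subsequence of length 5: 1 (A #1, B #3), then 2 (A #3, B #4), then 1 (A #4, B #6), then 1 (A #6, B #7), then 0 (A #7, B #8). The LCS DP gives dp[8][8] = 5, so this is optimal.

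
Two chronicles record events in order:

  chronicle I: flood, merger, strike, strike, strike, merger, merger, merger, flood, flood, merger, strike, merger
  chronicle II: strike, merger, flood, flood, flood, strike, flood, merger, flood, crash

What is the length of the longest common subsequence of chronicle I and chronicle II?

One common subsequence of length 6: strike (chronicle I #5, chronicle II #1) → merger (chronicle I #6, chronicle II #2) → flood (chronicle I #9, chronicle II #4) → flood (chronicle I #10, chronicle II #5) → strike (chronicle I #12, chronicle II #6) → merger (chronicle I #13, chronicle II #8), and the DP table's final entry dp[13][10] is also 6, so no common subsequence is longer.

6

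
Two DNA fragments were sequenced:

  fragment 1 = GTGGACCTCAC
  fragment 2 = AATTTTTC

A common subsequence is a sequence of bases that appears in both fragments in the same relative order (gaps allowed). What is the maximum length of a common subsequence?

3

Pick T (fragment 1 #2, fragment 2 #6); then T (fragment 1 #8, fragment 2 #7); then C (fragment 1 #11, fragment 2 #8); all 3 bases appear in both, in order. dp[11][8] = 3 confirms this is the maximum.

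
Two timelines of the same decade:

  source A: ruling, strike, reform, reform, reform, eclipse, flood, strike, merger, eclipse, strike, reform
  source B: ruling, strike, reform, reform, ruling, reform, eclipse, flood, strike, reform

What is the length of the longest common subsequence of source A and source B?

One common subsequence of length 9: ruling [1,1], then strike [2,2], then reform [3,3], then reform [4,4], then reform [5,6], then eclipse [6,7], then flood [7,8], then strike [11,9], then reform [12,10]. dp[12][10] = 9 confirms this is the maximum.

9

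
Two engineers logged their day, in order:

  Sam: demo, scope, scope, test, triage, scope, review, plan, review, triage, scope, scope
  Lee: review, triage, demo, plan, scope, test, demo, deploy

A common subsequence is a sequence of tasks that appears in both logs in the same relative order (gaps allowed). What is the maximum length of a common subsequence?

3

One common subsequence of length 3: demo [1,3] → scope [3,5] → test [4,6]. The LCS DP gives dp[12][8] = 3, so this is optimal.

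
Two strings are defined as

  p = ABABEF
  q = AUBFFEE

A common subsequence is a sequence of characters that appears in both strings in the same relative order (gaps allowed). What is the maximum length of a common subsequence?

3

One common subsequence of length 3: A (p #1, q #1), B (p #2, q #3), E (p #5, q #7). dp[6][7] = 3 confirms this is the maximum.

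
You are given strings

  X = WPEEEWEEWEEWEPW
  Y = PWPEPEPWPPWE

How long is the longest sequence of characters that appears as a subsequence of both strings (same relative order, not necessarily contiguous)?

Pick W [1,2], P [2,3], E [3,4], E [4,6], W [6,8], W [12,11], E [13,12]; all 7 characters appear in both, in order. The LCS DP gives dp[15][12] = 7, so this is optimal.

7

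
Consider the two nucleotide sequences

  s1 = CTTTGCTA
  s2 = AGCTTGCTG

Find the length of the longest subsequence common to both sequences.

6

Pick C at s1[1]=s2[3], T at s1[3]=s2[4], T at s1[4]=s2[5], G at s1[5]=s2[6], C at s1[6]=s2[7], T at s1[7]=s2[8]; all 6 bases appear in both, in order, and the DP table's final entry dp[8][9] is also 6, so no common subsequence is longer.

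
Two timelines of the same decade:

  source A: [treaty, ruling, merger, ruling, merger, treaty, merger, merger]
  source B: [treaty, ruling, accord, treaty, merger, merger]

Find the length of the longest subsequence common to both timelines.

5

One common subsequence of length 5: treaty [1,1] → ruling [2,2] → treaty [6,4] → merger [7,5] → merger [8,6]. Since dp[8][6] = 5, nothing longer is possible.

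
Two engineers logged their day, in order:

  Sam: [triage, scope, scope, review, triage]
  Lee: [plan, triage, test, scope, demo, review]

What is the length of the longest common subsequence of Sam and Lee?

3

Pick triage at Sam[1]=Lee[2] → scope at Sam[2]=Lee[4] → review at Sam[4]=Lee[6]; all 3 tasks appear in both, in order, and the DP table's final entry dp[5][6] is also 3, so no common subsequence is longer.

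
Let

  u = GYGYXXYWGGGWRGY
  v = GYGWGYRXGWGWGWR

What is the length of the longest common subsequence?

One common subsequence of length 10: G (u #1, v #1), Y (u #2, v #2), G (u #3, v #5), Y (u #4, v #6), X (u #5, v #8), W (u #8, v #10), G (u #9, v #11), G (u #11, v #13), W (u #12, v #14), R (u #13, v #15). dp[15][15] = 10 confirms this is the maximum.

10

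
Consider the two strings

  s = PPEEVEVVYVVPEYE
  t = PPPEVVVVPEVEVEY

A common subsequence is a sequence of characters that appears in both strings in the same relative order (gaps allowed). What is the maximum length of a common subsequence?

10

Match P [1,2], P [2,3], E [3,4], V [5,6], V [7,7], V [8,8], V [10,11], V [11,13], E [13,14], Y [14,15] — 10 characters in the same relative order in both, and the DP table's final entry dp[15][15] is also 10, so no common subsequence is longer.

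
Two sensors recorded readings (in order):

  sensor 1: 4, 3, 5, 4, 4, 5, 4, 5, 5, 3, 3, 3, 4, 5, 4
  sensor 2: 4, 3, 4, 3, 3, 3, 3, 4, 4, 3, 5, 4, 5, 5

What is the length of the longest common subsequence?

9

Match 4 at sensor 1[1]=sensor 2[1] → 3 at sensor 1[2]=sensor 2[2] → 4 at sensor 1[4]=sensor 2[3] → 3 at sensor 1[10]=sensor 2[5] → 3 at sensor 1[11]=sensor 2[6] → 3 at sensor 1[12]=sensor 2[7] → 4 at sensor 1[13]=sensor 2[9] → 5 at sensor 1[14]=sensor 2[11] → 4 at sensor 1[15]=sensor 2[12] — 9 values in the same relative order in both. Since dp[15][14] = 9, nothing longer is possible.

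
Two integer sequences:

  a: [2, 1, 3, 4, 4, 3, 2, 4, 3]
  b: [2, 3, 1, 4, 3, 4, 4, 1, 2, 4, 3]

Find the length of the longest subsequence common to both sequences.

One common subsequence of length 8: 2 [1,1], then 1 [2,3], then 3 [3,5], then 4 [4,6], then 4 [5,7], then 2 [7,9], then 4 [8,10], then 3 [9,11]. Since dp[9][11] = 8, nothing longer is possible.

8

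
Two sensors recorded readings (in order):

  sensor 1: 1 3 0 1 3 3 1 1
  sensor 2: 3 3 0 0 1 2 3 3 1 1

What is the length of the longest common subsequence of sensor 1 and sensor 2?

7

Let dp[i][j] be the LCS length of the first i values of sensor 1 and the first j values of sensor 2. dp[i][j] = dp[i-1][j-1]+1 when the i-th and j-th values match, else max(dp[i-1][j], dp[i][j-1]).
    ·  3  3  0  0  1  2  3  3  1  1
 ·  0  0  0  0  0  0  0  0  0  0  0
 1  0  0  0  0  0  1  1  1  1  1  1
 3  0  1  1  1  1  1  1  2  2  2  2
 0  0  1  1  2  2  2  2  2  2  2  2
 1  0  1  1  2  2  3  3  3  3  3  3
 3  0  1  2  2  2  3  3  4  4  4  4
 3  0  1  2  2  2  3  3  4  5  5  5
 1  0  1  2  2  2  3  3  4  5  6  6
 1  0  1  2  2  2  3  3  4  5  6  7
dp[8][10] = 7. One LCS (by backtracking along matches): 3, 0, 1, 3, 3, 1, 1.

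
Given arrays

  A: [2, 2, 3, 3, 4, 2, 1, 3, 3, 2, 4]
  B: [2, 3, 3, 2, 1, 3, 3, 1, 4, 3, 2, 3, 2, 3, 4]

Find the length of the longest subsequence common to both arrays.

9

Taking 2 at A[1]=B[1], 2 at A[2]=B[4], 3 at A[3]=B[6], 3 at A[4]=B[7], 4 at A[5]=B[9], 2 at A[6]=B[11], 3 at A[8]=B[12], 3 at A[9]=B[14], 4 at A[11]=B[15] gives a common subsequence of length 9. dp[11][15] = 9 confirms this is the maximum.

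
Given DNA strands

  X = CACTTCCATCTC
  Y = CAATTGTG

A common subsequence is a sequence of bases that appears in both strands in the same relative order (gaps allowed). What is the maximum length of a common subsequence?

Taking C (X #1, Y #1); then A (X #2, Y #3); then T (X #4, Y #4); then T (X #5, Y #5); then T (X #9, Y #7) gives a common subsequence of length 5. Since dp[12][8] = 5, nothing longer is possible.

5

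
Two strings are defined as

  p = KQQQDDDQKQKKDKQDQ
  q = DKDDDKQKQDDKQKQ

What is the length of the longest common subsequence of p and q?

Match K (p #1, q #2), then D (p #5, q #3), then D (p #6, q #4), then D (p #7, q #5), then Q (p #8, q #7), then K (p #9, q #8), then Q (p #10, q #9), then D (p #13, q #11), then K (p #14, q #12), then Q (p #15, q #13), then Q (p #17, q #15) — 11 characters in the same relative order in both. The LCS DP gives dp[17][15] = 11, so this is optimal.

11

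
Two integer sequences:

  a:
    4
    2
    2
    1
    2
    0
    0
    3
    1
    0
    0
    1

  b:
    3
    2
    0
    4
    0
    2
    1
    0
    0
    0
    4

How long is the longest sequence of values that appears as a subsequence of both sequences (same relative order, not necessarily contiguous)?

6

Match 4 at a[1]=b[4]; then 2 at a[3]=b[6]; then 1 at a[4]=b[7]; then 0 at a[6]=b[8]; then 0 at a[7]=b[9]; then 0 at a[10]=b[10] — 6 values in the same relative order in both. The LCS DP gives dp[12][11] = 6, so this is optimal.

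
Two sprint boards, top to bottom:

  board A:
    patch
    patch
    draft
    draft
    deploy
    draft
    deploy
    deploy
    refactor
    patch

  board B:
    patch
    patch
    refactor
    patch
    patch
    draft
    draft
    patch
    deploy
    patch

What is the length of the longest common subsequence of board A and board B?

Pick patch at board A[1]=board B[4], patch at board A[2]=board B[5], draft at board A[3]=board B[6], draft at board A[4]=board B[7], deploy at board A[8]=board B[9], patch at board A[10]=board B[10]; all 6 tasks appear in both, in order, and the DP table's final entry dp[10][10] is also 6, so no common subsequence is longer.

6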